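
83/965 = 83/965 = 0.09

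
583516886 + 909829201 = 1493346087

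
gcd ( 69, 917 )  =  1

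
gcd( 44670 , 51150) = 30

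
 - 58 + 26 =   -  32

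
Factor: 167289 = 3^1*55763^1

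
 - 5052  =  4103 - 9155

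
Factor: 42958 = 2^1 * 47^1 * 457^1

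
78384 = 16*4899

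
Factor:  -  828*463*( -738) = 282922632 = 2^3*3^4*23^1*41^1*463^1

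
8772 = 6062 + 2710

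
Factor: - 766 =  - 2^1 * 383^1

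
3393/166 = 20 + 73/166 = 20.44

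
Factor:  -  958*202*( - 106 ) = 20512696 = 2^3*53^1*101^1*479^1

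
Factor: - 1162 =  - 2^1*7^1*83^1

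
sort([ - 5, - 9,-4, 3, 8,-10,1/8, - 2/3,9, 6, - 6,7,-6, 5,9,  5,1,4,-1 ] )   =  [ - 10,  -  9, - 6, - 6, - 5, - 4,-1,-2/3,1/8  ,  1, 3,  4,  5,5, 6,7, 8, 9,  9 ] 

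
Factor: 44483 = 44483^1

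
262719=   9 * 29191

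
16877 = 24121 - 7244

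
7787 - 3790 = 3997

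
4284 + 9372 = 13656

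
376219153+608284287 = 984503440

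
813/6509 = 813/6509=0.12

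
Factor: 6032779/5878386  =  2^( - 1 )*3^( - 3 )*23^( - 1 )*47^2*2731^1*4733^(  -  1)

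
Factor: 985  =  5^1*197^1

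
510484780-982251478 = -471766698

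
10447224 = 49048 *213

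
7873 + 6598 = 14471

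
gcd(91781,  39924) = 1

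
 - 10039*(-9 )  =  90351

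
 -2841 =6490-9331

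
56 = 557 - 501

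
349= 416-67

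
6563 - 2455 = 4108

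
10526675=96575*109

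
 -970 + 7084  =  6114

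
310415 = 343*905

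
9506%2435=2201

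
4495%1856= 783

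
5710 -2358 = 3352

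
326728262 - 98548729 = 228179533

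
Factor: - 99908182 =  - 2^1*11^1*23^1*47^1*4201^1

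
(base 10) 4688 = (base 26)6o8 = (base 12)2868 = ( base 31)4R7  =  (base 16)1250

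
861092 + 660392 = 1521484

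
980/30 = 32+2/3 = 32.67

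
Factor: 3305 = 5^1*661^1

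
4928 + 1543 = 6471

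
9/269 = 9/269 = 0.03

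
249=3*83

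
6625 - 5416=1209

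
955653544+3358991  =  959012535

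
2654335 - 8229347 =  -5575012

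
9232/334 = 4616/167=27.64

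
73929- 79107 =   -  5178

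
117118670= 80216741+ 36901929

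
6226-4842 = 1384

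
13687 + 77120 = 90807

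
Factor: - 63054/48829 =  - 2^1*3^2*11^( - 1)* 23^( - 1 )* 31^1*113^1*193^ ( - 1)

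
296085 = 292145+3940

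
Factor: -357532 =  - 2^2*7^1 * 113^2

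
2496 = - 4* (-624) 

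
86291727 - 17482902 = 68808825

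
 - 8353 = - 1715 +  - 6638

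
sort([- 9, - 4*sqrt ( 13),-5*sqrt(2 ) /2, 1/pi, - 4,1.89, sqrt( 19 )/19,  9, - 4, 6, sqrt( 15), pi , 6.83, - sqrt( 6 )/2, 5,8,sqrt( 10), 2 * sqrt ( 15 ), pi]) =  [ - 4*sqrt( 13),-9, - 4, - 4,  -  5*sqrt (2 ) /2, - sqrt( 6 ) /2,sqrt( 19)/19,  1/pi, 1.89, pi,pi, sqrt(10 ), sqrt( 15 ), 5,6, 6.83, 2 * sqrt (15 ), 8, 9] 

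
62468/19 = 3287+15/19 = 3287.79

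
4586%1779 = 1028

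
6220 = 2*3110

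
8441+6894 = 15335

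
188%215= 188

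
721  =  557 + 164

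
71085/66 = 23695/22   =  1077.05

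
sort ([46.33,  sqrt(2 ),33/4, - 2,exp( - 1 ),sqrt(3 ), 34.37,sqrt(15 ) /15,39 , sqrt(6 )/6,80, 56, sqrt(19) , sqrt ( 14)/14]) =[ - 2,sqrt( 15)/15,sqrt(14)/14, exp( - 1), sqrt(6) /6,sqrt( 2 ), sqrt(3 ),sqrt(19 ),33/4,  34.37, 39,46.33, 56, 80 ]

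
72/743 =72/743 = 0.10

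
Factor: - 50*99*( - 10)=49500 = 2^2*3^2*5^3 * 11^1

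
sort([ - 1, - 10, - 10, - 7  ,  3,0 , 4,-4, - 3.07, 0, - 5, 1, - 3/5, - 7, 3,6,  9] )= [ - 10, - 10, - 7, - 7, - 5,-4,  -  3.07,-1, - 3/5,0,0, 1, 3, 3,4, 6, 9] 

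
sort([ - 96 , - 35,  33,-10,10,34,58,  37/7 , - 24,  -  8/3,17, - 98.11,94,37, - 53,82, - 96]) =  [ - 98.11 , -96, - 96,-53, - 35, - 24,  -  10, - 8/3, 37/7, 10,17,33, 34,37, 58, 82, 94 ] 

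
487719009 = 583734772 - 96015763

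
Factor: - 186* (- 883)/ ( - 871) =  - 164238/871 = - 2^1*3^1*13^( - 1 )*31^1*67^(- 1)*883^1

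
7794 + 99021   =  106815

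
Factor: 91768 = 2^3*11471^1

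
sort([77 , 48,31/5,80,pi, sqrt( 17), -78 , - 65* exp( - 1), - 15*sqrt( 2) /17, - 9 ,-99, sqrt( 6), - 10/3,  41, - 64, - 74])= [ - 99,  -  78 , - 74, - 64,-65*exp( - 1), - 9 , - 10/3 ,-15 * sqrt(2 )/17 , sqrt ( 6), pi, sqrt( 17), 31/5, 41,  48,77,80]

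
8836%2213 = 2197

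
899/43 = 899/43=20.91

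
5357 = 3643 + 1714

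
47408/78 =607 + 31/39 = 607.79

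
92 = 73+19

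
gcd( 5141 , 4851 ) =1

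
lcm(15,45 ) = 45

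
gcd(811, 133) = 1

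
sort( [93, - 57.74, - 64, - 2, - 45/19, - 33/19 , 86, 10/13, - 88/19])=[ - 64,  -  57.74, - 88/19, - 45/19, - 2, - 33/19 , 10/13,  86, 93 ]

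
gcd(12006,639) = 9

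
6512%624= 272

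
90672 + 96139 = 186811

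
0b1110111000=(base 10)952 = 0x3B8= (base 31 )um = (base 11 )796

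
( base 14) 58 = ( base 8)116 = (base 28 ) 2M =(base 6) 210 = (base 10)78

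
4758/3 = 1586=1586.00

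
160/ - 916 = - 40/229 = - 0.17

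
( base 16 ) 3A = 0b111010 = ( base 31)1R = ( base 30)1s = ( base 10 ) 58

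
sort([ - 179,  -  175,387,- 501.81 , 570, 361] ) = [ - 501.81,-179,  -  175,  361 , 387,570] 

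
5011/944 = 5011/944=5.31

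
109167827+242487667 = 351655494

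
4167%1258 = 393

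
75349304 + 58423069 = 133772373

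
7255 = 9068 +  - 1813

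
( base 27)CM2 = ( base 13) 433a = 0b10010010000000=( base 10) 9344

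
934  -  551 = 383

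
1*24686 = 24686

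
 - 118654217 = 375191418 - 493845635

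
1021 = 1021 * 1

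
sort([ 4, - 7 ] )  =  [-7,  4 ]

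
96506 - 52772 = 43734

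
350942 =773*454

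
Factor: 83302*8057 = 2^1*7^1*1151^1*41651^1 = 671164214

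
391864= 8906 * 44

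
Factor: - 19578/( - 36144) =2^(-3)*3^( - 1)*13^1=13/24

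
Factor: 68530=2^1*5^1*7^1*11^1*89^1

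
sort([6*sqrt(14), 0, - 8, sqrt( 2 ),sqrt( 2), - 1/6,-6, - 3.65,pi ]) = [ - 8, - 6, - 3.65,-1/6,0, sqrt( 2), sqrt( 2), pi, 6 * sqrt (14 )] 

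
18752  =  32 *586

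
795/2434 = 795/2434 =0.33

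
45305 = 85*533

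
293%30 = 23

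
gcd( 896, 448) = 448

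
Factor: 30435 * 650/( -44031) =-507250/1129 = - 2^1*5^3 * 1129^(-1)*2029^1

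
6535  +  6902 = 13437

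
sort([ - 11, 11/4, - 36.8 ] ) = [-36.8, - 11, 11/4 ]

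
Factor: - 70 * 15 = -1050 = - 2^1 * 3^1 *5^2*7^1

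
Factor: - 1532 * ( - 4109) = 6294988=2^2*7^1*383^1*587^1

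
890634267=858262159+32372108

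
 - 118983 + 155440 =36457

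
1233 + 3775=5008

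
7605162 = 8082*941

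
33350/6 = 5558+1/3 = 5558.33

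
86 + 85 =171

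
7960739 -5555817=2404922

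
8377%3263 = 1851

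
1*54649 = 54649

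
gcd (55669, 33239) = 1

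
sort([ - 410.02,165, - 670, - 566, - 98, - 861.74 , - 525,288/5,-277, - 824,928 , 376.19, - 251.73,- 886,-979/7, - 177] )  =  [ -886, - 861.74, - 824, - 670, - 566, - 525 , - 410.02, - 277, - 251.73 , - 177, - 979/7,-98,288/5, 165,376.19,  928 ]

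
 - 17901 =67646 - 85547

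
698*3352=2339696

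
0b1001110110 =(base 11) 523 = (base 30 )l0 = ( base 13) 396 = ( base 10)630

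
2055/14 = 146  +  11/14 = 146.79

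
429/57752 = 429/57752  =  0.01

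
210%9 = 3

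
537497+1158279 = 1695776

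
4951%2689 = 2262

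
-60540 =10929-71469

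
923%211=79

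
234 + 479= 713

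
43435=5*8687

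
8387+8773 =17160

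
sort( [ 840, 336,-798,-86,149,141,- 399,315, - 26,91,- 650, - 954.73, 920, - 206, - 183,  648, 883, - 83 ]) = [ - 954.73, - 798, - 650, - 399 , - 206,-183, - 86, - 83,-26, 91,141 , 149,315, 336, 648, 840 , 883,920 ] 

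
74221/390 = 190 + 121/390 = 190.31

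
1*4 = 4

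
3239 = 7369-4130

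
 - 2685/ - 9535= 537/1907  =  0.28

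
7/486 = 7/486 = 0.01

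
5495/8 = 686 + 7/8 = 686.88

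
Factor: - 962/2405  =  - 2/5 = - 2^1 * 5^(-1)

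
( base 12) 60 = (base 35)22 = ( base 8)110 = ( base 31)2A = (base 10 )72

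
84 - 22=62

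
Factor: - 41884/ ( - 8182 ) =2^1*37^1*283^1*4091^( - 1 ) = 20942/4091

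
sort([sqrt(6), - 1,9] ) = [ - 1, sqrt( 6 ),9]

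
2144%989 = 166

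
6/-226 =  - 1 + 110/113 =- 0.03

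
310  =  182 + 128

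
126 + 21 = 147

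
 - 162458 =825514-987972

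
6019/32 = 188+3/32=188.09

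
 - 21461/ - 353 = 21461/353 = 60.80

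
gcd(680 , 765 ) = 85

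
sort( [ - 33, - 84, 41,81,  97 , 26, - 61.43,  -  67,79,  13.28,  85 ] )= [ - 84,-67, - 61.43, - 33,13.28,26,  41,79, 81,  85,97]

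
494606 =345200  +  149406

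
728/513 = 728/513 = 1.42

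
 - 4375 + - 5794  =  -10169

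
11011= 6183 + 4828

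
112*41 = 4592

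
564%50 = 14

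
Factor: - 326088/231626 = - 2^2*3^2*7^1*179^ ( - 1 ) = - 252/179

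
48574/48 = 24287/24= 1011.96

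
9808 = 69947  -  60139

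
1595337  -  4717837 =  - 3122500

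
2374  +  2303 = 4677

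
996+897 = 1893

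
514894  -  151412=363482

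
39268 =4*9817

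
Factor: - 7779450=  - 2^1*3^1*5^2*7^1*31^1 * 239^1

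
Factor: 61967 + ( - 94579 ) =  -2^2*31^1*263^1 = -  32612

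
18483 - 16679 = 1804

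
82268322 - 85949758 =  -3681436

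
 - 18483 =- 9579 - 8904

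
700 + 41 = 741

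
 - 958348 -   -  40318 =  - 918030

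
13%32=13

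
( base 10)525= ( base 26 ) k5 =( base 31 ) gt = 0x20D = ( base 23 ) MJ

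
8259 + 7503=15762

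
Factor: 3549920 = 2^5 * 5^1 * 11^1*2017^1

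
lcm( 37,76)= 2812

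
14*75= 1050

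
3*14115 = 42345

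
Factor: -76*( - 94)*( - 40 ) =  - 2^6 * 5^1*19^1 * 47^1 = -285760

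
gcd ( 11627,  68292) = 7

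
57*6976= 397632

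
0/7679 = 0 = 0.00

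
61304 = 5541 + 55763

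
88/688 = 11/86  =  0.13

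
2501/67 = 37+22/67 = 37.33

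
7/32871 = 7/32871 = 0.00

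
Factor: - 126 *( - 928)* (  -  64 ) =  - 2^12*3^2*7^1*29^1= -7483392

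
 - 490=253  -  743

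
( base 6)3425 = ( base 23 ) 1c4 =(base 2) 1100101001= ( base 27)12q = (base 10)809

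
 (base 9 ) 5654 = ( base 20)a90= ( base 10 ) 4180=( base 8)10124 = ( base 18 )cg4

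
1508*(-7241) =-10919428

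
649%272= 105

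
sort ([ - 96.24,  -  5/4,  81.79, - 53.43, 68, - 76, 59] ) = [-96.24, - 76, - 53.43,-5/4, 59, 68,81.79] 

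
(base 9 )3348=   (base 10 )2474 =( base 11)194a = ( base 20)63e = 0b100110101010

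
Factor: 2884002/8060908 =2^( - 1 )*3^1*11^1 * 37^1*89^(-1 )*1181^1*22643^( - 1) = 1442001/4030454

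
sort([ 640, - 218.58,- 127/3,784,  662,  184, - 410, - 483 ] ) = [-483, - 410, - 218.58 , - 127/3, 184, 640, 662,784 ] 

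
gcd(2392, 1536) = 8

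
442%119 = 85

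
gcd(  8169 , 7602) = 21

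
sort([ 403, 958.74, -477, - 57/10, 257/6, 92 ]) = [-477,-57/10,257/6, 92,403,958.74]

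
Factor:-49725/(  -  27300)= 2^( - 2) * 3^1*7^( - 1)*17^1 = 51/28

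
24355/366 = 66+199/366= 66.54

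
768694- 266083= 502611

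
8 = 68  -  60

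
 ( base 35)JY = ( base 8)1273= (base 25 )12o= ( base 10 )699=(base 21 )1c6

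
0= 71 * 0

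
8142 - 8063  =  79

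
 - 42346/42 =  - 21173/21 = - 1008.24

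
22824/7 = 22824/7 = 3260.57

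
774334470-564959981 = 209374489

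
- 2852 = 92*(  -  31)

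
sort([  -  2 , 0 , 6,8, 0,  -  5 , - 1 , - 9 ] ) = [ - 9 , - 5 , - 2, - 1,0,0 , 6, 8]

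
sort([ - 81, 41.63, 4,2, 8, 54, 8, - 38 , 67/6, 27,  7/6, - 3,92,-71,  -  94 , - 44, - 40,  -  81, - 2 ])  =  [ - 94, - 81, - 81, - 71, - 44, - 40, - 38, - 3, - 2,7/6,  2,4,  8, 8, 67/6,27,  41.63, 54, 92 ] 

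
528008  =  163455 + 364553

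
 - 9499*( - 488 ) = 4635512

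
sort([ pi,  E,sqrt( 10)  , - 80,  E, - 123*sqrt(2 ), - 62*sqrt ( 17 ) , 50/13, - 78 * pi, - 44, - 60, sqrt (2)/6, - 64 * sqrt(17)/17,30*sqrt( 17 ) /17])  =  [ - 62*sqrt (17 ), - 78*pi, - 123 * sqrt( 2), - 80,- 60, - 44, - 64*sqrt(17) /17,sqrt ( 2) /6, E,  E, pi , sqrt(10),  50/13,30*sqrt( 17 ) /17]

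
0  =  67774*0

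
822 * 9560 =7858320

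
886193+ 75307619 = 76193812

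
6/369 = 2/123 =0.02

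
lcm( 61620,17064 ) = 1109160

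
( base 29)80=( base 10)232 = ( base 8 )350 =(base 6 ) 1024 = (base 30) 7M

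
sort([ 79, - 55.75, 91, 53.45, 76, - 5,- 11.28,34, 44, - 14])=[ - 55.75  ,  -  14, - 11.28, - 5, 34, 44, 53.45, 76, 79, 91]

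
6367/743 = 6367/743 = 8.57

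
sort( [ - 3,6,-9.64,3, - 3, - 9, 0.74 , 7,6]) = [ - 9.64, - 9, - 3,  -  3, 0.74,3,6, 6, 7 ] 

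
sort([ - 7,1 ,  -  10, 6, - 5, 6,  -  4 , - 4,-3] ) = [ - 10, - 7, - 5, - 4, - 4,-3, 1, 6,6 ] 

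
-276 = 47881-48157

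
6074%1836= 566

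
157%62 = 33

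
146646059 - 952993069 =-806347010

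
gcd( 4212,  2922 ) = 6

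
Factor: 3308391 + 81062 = 3389453^1 = 3389453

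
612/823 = 612/823= 0.74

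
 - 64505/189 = -342 + 19/27 = -341.30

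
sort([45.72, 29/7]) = [ 29/7, 45.72]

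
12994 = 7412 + 5582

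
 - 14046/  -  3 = 4682/1 = 4682.00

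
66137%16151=1533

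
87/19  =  87/19 = 4.58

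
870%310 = 250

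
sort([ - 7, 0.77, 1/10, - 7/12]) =[ - 7, - 7/12,1/10,  0.77]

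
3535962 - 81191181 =-77655219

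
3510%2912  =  598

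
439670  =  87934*5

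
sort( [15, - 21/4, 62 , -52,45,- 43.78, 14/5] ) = [ - 52,  -  43.78,-21/4, 14/5, 15,  45,62]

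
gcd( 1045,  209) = 209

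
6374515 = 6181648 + 192867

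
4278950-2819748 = 1459202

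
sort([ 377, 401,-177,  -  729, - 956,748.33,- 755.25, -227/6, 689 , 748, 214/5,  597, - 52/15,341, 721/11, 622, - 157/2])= [ - 956, - 755.25,-729, -177,- 157/2 , -227/6,-52/15,214/5, 721/11,341, 377,401,  597,622, 689,  748, 748.33]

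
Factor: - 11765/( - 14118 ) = 2^( - 1)*3^(-1)*5^1 = 5/6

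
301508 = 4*75377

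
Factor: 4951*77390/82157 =383157890/82157 = 2^1*5^1 * 29^ ( - 1 )*71^1*109^1*2833^( - 1 )*4951^1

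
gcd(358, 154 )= 2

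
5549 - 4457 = 1092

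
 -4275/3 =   -  1425 = - 1425.00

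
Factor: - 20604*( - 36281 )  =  747533724  =  2^2*3^1*7^1*17^1*71^1*73^1*101^1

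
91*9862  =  897442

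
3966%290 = 196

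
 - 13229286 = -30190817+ 16961531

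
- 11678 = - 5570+  -  6108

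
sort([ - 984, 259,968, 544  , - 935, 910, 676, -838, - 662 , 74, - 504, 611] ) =[ - 984, - 935, - 838,-662, - 504, 74, 259 , 544,611,  676, 910, 968]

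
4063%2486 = 1577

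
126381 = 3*42127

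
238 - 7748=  - 7510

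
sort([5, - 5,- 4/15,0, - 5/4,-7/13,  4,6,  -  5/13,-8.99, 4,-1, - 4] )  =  [ - 8.99,- 5  , -4, -5/4,-1, - 7/13, - 5/13, - 4/15, 0,4, 4, 5, 6] 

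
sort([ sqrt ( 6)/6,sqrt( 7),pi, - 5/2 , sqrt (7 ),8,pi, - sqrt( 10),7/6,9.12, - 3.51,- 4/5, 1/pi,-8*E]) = [  -  8*E,  -  3.51, -sqrt(10 ),-5/2 ,- 4/5,1/pi,sqrt ( 6 )/6 , 7/6, sqrt(7) , sqrt(7 ), pi, pi,8, 9.12] 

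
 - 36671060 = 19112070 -55783130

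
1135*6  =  6810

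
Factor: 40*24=2^6*3^1  *  5^1 = 960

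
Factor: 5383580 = 2^2*5^1*269179^1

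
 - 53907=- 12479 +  - 41428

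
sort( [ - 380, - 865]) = [-865, - 380]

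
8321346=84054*99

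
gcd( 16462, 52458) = 2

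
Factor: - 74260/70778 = -37130/35389 = -2^1*5^1*43^( - 1)*47^1*79^1 * 823^( - 1)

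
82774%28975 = 24824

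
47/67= 47/67  =  0.70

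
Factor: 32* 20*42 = 2^8*3^1*5^1 * 7^1 = 26880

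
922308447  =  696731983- - 225576464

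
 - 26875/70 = -5375/14 = -383.93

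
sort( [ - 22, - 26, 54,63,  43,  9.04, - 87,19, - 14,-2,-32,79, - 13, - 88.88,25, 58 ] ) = [ - 88.88, - 87,-32, - 26, - 22 , - 14,-13, -2, 9.04,19,25,  43 , 54, 58, 63,79 ] 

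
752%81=23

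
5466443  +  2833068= 8299511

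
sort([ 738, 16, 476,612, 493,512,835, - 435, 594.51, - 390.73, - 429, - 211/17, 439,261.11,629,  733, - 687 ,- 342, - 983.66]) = [-983.66 , - 687,-435,  -  429,  -  390.73, - 342, -211/17, 16,261.11,439,476,493, 512,594.51,612,  629, 733,738,835]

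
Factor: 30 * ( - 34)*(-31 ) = 31620=2^2*3^1*5^1*17^1*31^1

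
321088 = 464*692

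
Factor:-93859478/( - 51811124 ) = 46929739/25905562 = 2^( - 1 ) * 12952781^(-1)*46929739^1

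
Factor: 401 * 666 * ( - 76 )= - 20297016 = - 2^3*3^2*19^1*37^1*401^1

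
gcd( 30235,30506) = 1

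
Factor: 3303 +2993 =2^3*787^1 = 6296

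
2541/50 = 2541/50= 50.82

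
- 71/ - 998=71/998 = 0.07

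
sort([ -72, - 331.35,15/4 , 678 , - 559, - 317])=[ - 559,- 331.35 ,-317, -72,15/4,678]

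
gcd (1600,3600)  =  400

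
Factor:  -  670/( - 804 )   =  5/6 = 2^ ( - 1 )*3^( - 1 )*5^1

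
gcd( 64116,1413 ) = 9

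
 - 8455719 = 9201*(-919) 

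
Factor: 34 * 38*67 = 2^2*17^1*19^1*67^1 = 86564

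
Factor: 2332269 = 3^2*19^1 * 23^1*593^1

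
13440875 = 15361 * 875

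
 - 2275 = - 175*13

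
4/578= 2/289 = 0.01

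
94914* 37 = 3511818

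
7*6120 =42840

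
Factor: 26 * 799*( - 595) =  -12360530 = - 2^1 * 5^1*7^1 * 13^1*17^2*47^1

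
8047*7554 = 60787038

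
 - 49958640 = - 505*98928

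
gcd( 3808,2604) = 28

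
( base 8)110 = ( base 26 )2K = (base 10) 72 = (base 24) 30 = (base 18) 40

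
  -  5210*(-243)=1266030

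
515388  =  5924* 87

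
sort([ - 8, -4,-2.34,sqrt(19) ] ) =[-8, - 4, - 2.34,sqrt(19)]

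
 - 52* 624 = -32448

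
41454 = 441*94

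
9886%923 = 656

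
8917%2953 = 58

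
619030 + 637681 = 1256711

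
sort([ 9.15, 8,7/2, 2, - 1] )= [ - 1,2,7/2, 8, 9.15]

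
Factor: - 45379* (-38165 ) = 5^1*17^1 * 23^1*449^1 * 1973^1 = 1731889535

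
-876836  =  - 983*892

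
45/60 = 3/4 =0.75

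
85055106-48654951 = 36400155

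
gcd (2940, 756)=84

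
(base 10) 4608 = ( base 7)16302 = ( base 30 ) 53I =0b1001000000000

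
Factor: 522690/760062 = 5^1*7^1*19^1*967^( - 1 )= 665/967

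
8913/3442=8913/3442 = 2.59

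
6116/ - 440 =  - 14 + 1/10 = - 13.90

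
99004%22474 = 9108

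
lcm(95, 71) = 6745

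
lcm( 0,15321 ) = 0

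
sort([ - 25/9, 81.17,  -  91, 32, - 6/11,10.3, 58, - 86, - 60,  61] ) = [  -  91, - 86,-60, - 25/9, - 6/11,  10.3,  32, 58, 61  ,  81.17]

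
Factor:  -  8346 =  - 2^1  *3^1*13^1*107^1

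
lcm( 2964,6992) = 272688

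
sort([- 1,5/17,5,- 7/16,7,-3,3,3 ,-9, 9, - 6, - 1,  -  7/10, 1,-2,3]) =[-9, - 6, - 3, - 2, - 1, - 1, - 7/10, - 7/16,5/17, 1 , 3, 3, 3, 5,7,9]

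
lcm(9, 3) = 9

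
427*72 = 30744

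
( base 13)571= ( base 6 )4201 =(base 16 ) 3a9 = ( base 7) 2506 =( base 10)937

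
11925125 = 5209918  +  6715207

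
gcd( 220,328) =4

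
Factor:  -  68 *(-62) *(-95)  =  -400520 = - 2^3 * 5^1*17^1*19^1* 31^1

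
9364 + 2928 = 12292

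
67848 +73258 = 141106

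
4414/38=116 + 3/19 =116.16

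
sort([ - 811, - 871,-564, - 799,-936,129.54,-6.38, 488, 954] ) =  [ - 936 , - 871,  -  811, - 799, - 564 ,  -  6.38 , 129.54, 488  ,  954 ]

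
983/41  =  23 + 40/41 = 23.98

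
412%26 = 22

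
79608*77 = 6129816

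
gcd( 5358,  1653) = 57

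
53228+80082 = 133310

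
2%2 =0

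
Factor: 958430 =2^1 * 5^1*11^1*8713^1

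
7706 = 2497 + 5209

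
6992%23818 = 6992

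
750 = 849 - 99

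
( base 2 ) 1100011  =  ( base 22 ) 4b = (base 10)99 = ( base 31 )36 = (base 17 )5e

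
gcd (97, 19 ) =1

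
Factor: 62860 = 2^2*5^1*7^1*449^1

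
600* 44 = 26400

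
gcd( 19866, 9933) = 9933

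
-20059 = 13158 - 33217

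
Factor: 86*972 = 2^3*3^5 * 43^1 =83592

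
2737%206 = 59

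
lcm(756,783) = 21924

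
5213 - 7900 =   -  2687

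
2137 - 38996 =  - 36859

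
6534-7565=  - 1031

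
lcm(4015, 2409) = 12045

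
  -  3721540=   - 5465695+1744155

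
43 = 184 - 141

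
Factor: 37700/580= 5^1 *13^1 = 65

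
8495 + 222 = 8717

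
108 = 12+96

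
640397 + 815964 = 1456361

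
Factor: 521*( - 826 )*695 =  - 2^1* 5^1*7^1*59^1 * 139^1 * 521^1 =-299090470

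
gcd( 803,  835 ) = 1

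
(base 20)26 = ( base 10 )46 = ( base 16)2E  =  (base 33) 1D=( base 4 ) 232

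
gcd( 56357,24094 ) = 7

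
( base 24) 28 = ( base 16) 38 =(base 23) 2A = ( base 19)2i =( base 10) 56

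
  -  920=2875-3795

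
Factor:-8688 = -2^4*3^1* 181^1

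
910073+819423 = 1729496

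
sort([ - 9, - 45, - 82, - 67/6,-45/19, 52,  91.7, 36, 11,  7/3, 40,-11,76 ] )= [ - 82, -45, - 67/6 ,  -  11,-9, - 45/19 , 7/3, 11, 36 , 40,52, 76 , 91.7] 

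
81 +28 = 109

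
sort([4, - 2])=[  -  2,  4 ] 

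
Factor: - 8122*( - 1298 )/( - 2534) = - 5271178/1267 = -  2^1*7^ ( - 1 )*11^1*31^1  *59^1*131^1 * 181^(-1)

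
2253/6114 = 751/2038  =  0.37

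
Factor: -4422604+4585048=162444 = 2^2*3^1*13537^1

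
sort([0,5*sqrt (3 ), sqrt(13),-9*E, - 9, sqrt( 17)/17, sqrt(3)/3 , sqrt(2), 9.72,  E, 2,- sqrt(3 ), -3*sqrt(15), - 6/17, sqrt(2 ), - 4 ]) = [ - 9*E,-3*sqrt ( 15 ), - 9, - 4, - sqrt (3),  -  6/17, 0, sqrt(17)/17,sqrt(3 ) /3, sqrt( 2 ),sqrt(2), 2,  E , sqrt(13 ), 5*sqrt(3) , 9.72] 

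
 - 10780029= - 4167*2587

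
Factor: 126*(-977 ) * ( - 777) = 95650254=2^1 * 3^3*7^2*37^1*977^1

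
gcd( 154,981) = 1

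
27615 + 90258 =117873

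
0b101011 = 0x2b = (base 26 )1H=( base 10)43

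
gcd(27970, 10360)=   10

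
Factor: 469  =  7^1*67^1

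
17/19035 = 17/19035 = 0.00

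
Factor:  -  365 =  - 5^1*73^1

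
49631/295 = 168+71/295=168.24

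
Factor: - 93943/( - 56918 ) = 2^( - 1)*37^1*149^( - 1)*191^(  -  1 )*2539^1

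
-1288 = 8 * (  -  161) 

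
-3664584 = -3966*924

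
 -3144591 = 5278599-8423190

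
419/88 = 4 + 67/88 = 4.76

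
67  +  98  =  165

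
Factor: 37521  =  3^2*11^1 * 379^1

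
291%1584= 291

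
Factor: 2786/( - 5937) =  - 2^1*3^(-1 )*7^1*199^1*1979^ ( - 1 ) 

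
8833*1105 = 9760465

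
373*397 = 148081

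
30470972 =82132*371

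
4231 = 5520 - 1289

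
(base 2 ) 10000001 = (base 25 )54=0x81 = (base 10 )129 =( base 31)45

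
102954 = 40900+62054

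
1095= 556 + 539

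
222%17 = 1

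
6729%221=99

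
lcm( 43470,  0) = 0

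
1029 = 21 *49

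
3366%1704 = 1662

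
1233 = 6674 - 5441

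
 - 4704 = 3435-8139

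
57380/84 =14345/21 = 683.10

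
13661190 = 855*15978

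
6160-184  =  5976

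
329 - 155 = 174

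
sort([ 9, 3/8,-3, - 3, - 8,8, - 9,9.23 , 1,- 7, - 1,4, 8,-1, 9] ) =[ -9,- 8,-7, - 3 ,  -  3 , - 1, -1,3/8,1,4, 8, 8,9,9, 9.23]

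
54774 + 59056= 113830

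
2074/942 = 2 + 95/471   =  2.20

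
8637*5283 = 45629271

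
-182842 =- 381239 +198397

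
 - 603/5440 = -1 + 4837/5440 = - 0.11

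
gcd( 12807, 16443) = 9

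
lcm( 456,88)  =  5016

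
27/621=1/23 = 0.04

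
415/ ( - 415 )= - 1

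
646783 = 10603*61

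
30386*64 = 1944704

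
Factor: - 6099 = - 3^1 * 19^1  *  107^1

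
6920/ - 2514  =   - 3460/1257= -2.75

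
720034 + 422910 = 1142944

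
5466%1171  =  782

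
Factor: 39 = 3^1 * 13^1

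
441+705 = 1146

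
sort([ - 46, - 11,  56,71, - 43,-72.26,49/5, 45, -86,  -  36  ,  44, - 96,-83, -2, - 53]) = [ - 96, - 86,  -  83, - 72.26,- 53,  -  46, - 43, - 36,  -  11, - 2 , 49/5, 44,  45,  56,71 ]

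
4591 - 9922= - 5331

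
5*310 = 1550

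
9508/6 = 4754/3 = 1584.67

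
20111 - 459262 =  -439151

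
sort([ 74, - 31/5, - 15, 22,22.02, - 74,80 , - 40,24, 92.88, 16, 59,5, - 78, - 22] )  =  [-78, - 74, - 40, - 22, - 15,  -  31/5,  5,  16,22,22.02,24, 59, 74,80,92.88]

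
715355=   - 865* ( - 827) 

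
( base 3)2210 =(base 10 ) 75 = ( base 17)47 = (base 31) 2D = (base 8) 113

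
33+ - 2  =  31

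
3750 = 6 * 625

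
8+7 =15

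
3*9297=27891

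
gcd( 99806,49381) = 1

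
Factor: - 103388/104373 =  -2^2*3^( - 2) *11597^( - 1 )*25847^1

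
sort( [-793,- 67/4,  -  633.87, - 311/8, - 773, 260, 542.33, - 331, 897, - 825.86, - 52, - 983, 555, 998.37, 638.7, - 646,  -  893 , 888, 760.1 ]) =[ - 983, - 893,  -  825.86, - 793,  -  773,-646, - 633.87, -331, - 52, - 311/8,-67/4,  260,  542.33, 555, 638.7  ,  760.1,  888, 897,998.37] 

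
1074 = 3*358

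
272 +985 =1257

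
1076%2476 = 1076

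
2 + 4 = 6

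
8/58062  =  4/29031 = 0.00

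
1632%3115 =1632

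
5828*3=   17484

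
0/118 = 0 = 0.00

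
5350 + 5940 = 11290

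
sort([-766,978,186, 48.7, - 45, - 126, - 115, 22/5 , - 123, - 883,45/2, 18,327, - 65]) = [ - 883, - 766,- 126 , - 123, - 115, - 65, - 45,22/5,  18, 45/2,  48.7,  186,327,  978]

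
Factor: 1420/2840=2^(-1 ) =1/2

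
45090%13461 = 4707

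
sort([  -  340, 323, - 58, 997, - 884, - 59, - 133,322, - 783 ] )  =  [-884, - 783, - 340,  -  133,-59, - 58,322,323,  997 ] 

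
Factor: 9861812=2^2 * 41^1 * 60133^1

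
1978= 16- - 1962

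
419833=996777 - 576944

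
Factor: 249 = 3^1*83^1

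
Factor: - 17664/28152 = -2^5*3^(  -  1 )*17^( - 1) = - 32/51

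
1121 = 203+918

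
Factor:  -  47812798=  - 2^1*11^1*619^1*3511^1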